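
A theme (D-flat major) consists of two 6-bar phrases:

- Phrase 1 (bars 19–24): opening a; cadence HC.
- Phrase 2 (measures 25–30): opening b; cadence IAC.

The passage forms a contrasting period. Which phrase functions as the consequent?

The phrase ending with the weaker cadence (half cadence) is the antecedent; the one ending more conclusively (imperfect authentic cadence) is the consequent. The consequent is phrase 2.

phrase 2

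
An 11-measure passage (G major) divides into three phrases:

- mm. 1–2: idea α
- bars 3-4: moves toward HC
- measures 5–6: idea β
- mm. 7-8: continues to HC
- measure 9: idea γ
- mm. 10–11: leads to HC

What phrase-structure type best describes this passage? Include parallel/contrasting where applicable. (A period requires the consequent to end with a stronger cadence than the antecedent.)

phrase group

The final phrase closes with a half cadence, which is not stronger than the preceding half cadence; the 3 phrases lack an overall antecedent–consequent design and so form a phrase group.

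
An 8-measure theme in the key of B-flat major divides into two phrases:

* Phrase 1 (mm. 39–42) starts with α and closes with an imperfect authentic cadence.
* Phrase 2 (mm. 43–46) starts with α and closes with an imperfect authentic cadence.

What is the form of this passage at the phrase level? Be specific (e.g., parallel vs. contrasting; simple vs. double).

repeated phrase

Both phrases have the same opening (α) and the same cadence (imperfect authentic cadence): the second is a restatement, not a consequent, so this is a repeated phrase rather than a period.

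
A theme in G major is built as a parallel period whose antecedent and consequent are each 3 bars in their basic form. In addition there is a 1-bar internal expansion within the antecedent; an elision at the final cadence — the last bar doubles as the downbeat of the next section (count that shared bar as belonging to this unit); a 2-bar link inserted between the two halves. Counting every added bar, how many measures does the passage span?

Basic parallel period: 3 + 3 = 6 bars.
6 (basic form) + 1 (internal expansion) + 2 (link) = 9.
The elision shares a bar with the next section but does not change this unit's count.

9 measures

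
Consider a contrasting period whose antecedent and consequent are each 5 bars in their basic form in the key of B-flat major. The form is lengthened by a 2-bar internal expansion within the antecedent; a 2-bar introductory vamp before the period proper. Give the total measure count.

Basic contrasting period: 5 + 5 = 10 bars.
10 (basic form) + 2 (internal expansion) + 2 (introduction) = 14.

14 measures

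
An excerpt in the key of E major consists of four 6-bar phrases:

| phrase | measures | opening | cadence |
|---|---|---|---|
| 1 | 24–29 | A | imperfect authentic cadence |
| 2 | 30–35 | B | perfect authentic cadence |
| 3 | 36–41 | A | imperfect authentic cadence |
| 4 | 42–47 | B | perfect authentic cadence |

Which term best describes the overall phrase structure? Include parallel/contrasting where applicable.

repeated period

The cadence pattern IAC–PAC–IAC–PAC is weak–strong twice, and phrases 3–4 restate phrases 1–2: a period heard twice, not a double period (which would end weakly at phrase 2).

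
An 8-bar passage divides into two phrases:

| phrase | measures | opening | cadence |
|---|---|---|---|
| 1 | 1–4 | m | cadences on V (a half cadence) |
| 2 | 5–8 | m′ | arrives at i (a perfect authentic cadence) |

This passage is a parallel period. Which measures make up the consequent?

The antecedent is the phrase ending with the weaker cadence (half cadence, phrase 1) and the consequent the one ending more conclusively (perfect authentic cadence, phrase 2); the consequent is mm. 5-8.

measures 5–8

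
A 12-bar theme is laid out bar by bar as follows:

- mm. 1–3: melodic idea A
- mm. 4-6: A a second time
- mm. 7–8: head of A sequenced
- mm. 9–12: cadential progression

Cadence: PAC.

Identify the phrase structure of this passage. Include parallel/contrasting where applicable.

sentence

Basic idea (measures 1–3) + its repetition (mm. 4–6) form the presentation; fragmentation and cadence (measures 7–12) form the continuation — the 12-bar whole is a sentence.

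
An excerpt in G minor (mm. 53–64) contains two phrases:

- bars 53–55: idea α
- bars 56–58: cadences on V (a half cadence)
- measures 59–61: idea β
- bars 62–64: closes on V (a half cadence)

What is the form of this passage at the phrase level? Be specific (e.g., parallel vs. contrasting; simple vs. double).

phrase group

The second phrase closes with a half cadence, which is not stronger than the first phrase's half cadence; without a weak→strong cadential pair there is no antecedent–consequent relationship, so this is a phrase group rather than a period.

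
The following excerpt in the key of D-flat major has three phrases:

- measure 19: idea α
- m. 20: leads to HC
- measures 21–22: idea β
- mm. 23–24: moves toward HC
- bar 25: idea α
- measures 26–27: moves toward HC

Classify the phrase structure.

The final phrase closes with a half cadence, which is not stronger than the preceding half cadence; the 3 phrases lack an overall antecedent–consequent design and so form a phrase group.

phrase group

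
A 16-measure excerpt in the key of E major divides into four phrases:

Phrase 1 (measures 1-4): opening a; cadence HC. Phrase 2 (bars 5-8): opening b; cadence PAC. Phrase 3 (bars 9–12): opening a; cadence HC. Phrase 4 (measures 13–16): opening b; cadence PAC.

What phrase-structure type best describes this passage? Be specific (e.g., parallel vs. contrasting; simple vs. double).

The cadence pattern HC–PAC–HC–PAC is weak–strong twice, and phrases 3–4 restate phrases 1–2: a period heard twice, not a double period (which would end weakly at phrase 2).

repeated period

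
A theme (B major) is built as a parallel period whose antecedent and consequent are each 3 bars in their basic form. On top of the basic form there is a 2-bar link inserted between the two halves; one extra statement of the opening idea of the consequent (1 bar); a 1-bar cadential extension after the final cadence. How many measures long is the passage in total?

10 measures

Basic parallel period: 3 + 3 = 6 bars.
6 (basic form) + 2 (link) + 1 (extra statement) + 1 (cadential extension) = 10.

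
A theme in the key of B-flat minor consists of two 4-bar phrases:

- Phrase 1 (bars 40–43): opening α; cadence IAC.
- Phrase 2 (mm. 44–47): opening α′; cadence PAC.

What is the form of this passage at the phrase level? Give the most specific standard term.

parallel period

Phrase 1 ends with an imperfect authentic cadence (weaker) and phrase 2 with a perfect authentic cadence (stronger): antecedent + consequent = a period.
The two phrases open with the same material (α / α′), so the period is parallel.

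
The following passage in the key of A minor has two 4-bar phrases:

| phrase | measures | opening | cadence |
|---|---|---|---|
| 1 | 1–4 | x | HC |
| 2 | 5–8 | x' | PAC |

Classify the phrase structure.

parallel period

Phrase 1 ends with a half cadence (weaker) and phrase 2 with a perfect authentic cadence (stronger): antecedent + consequent = a period.
The two phrases open with the same material (x / x'), so the period is parallel.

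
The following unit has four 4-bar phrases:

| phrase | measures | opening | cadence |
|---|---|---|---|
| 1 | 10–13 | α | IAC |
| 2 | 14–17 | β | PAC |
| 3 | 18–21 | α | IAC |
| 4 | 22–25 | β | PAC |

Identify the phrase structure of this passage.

repeated period

The cadence pattern IAC–PAC–IAC–PAC is weak–strong twice, and phrases 3–4 restate phrases 1–2: a period heard twice, not a double period (which would end weakly at phrase 2).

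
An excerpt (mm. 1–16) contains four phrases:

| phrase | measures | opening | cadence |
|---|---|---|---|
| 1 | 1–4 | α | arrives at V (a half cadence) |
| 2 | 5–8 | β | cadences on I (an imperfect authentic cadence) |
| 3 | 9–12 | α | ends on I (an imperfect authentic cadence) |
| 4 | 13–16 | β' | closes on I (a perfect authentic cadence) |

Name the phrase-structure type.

parallel double period

Four phrases in two halves: the first half (mm. 1–8) ends with an imperfect authentic cadence, the second (measures 9–16) with a perfect authentic cadence — a large antecedent–consequent pair, i.e. a double period.
Phrase 3 begins with the same material as phrase 1, making it parallel.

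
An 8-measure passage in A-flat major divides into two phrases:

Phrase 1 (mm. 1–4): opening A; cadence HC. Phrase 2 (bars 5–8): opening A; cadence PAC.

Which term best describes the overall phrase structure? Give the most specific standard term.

Phrase 1 ends with a half cadence (weaker) and phrase 2 with a perfect authentic cadence (stronger): antecedent + consequent = a period.
The two phrases open with the same material (A / A), so the period is parallel.

parallel period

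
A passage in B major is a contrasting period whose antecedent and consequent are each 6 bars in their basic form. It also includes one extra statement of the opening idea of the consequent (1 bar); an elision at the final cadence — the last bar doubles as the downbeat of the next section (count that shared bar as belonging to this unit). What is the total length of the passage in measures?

13 measures

Basic contrasting period: 6 + 6 = 12 bars.
12 (basic form) + 1 (extra statement) = 13.
The elision shares a bar with the next section but does not change this unit's count.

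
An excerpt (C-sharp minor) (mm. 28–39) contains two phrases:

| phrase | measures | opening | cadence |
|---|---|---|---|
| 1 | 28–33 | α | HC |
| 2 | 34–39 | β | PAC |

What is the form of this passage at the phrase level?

Phrase 1 ends with a half cadence (weaker) and phrase 2 with a perfect authentic cadence (stronger): antecedent + consequent = a period.
The two phrases open with different material (α / β), so the period is contrasting.

contrasting period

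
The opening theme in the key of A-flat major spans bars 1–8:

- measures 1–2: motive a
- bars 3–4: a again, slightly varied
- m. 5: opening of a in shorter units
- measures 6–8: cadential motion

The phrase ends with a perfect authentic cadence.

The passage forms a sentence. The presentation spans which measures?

The presentation of a sentence is the basic idea (mm. 1-2) plus its repetition (measures 3-4); the presentation is therefore bars 1–4.

measures 1–4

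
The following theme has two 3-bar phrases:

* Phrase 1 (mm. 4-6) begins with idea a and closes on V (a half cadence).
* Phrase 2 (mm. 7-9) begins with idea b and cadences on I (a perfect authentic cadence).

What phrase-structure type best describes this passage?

Phrase 1 ends with a half cadence (weaker) and phrase 2 with a perfect authentic cadence (stronger): antecedent + consequent = a period.
The two phrases open with different material (a / b), so the period is contrasting.

contrasting period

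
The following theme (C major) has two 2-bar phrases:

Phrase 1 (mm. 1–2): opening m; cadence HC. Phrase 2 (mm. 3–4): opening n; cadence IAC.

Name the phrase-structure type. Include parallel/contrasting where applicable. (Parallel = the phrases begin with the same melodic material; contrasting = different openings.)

Phrase 1 ends with a half cadence (weaker) and phrase 2 with an imperfect authentic cadence (stronger): antecedent + consequent = a period.
The two phrases open with different material (m / n), so the period is contrasting.

contrasting period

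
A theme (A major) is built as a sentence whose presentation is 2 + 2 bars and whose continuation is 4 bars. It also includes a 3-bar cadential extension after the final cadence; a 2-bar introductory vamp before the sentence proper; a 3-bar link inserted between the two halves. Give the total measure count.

Basic sentence: 2 + 2 + 4 = 8 bars.
8 (basic form) + 3 (cadential extension) + 2 (introduction) + 3 (link) = 16.

16 measures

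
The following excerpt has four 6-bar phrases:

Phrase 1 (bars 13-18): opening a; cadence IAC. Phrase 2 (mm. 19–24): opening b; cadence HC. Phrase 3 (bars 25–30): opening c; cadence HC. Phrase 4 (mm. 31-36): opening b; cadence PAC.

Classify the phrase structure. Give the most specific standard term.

Four phrases in two halves: the first half (bars 13–24) ends with a half cadence, the second (mm. 25–36) with a perfect authentic cadence — a large antecedent–consequent pair, i.e. a double period.
Phrase 3 begins with different material from phrase 1, making it contrasting.

contrasting double period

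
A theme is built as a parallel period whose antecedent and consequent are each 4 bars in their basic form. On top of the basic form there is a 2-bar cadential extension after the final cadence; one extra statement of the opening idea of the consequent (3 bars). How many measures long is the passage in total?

Basic parallel period: 4 + 4 = 8 bars.
8 (basic form) + 2 (cadential extension) + 3 (extra statement) = 13.

13 measures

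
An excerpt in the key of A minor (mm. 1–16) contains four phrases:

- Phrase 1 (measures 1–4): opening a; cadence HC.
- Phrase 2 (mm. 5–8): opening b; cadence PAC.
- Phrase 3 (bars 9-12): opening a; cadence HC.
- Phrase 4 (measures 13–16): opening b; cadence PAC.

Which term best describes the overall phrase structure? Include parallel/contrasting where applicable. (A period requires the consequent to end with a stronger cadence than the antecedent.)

The cadence pattern HC–PAC–HC–PAC is weak–strong twice, and phrases 3–4 restate phrases 1–2: a period heard twice, not a double period (which would end weakly at phrase 2).

repeated period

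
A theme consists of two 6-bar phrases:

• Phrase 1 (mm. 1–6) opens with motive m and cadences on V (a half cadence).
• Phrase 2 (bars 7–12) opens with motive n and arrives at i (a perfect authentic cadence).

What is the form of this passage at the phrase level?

contrasting period

Phrase 1 ends with a half cadence (weaker) and phrase 2 with a perfect authentic cadence (stronger): antecedent + consequent = a period.
The two phrases open with different material (m / n), so the period is contrasting.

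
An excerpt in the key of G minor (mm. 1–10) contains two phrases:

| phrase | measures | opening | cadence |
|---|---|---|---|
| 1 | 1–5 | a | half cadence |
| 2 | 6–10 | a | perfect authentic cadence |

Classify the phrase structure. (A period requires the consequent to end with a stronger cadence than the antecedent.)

parallel period

Phrase 1 ends with a half cadence (weaker) and phrase 2 with a perfect authentic cadence (stronger): antecedent + consequent = a period.
The two phrases open with the same material (a / a), so the period is parallel.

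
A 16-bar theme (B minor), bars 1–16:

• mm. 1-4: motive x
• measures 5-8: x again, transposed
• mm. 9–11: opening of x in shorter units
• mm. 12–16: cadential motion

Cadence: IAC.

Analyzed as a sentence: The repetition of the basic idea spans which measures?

The presentation of a sentence is the basic idea (measures 1–4) plus its repetition (mm. 5–8); the repetition of the basic idea is therefore mm. 5–8.

measures 5–8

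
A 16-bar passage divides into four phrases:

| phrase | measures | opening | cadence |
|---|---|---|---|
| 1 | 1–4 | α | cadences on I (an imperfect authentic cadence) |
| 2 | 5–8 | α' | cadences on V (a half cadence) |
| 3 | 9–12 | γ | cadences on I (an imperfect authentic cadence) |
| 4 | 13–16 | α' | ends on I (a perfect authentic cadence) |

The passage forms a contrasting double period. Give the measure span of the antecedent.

measures 1–8

In a double period the four phrases pair into a large antecedent (phrases 1–2, ending half cadence) and a large consequent (phrases 3–4, ending perfect authentic cadence). The antecedent spans mm. 1–8.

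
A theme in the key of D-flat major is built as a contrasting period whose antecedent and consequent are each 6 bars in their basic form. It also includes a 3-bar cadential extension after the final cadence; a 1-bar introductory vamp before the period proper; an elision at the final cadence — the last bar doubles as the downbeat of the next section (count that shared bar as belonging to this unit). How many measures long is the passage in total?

Basic contrasting period: 6 + 6 = 12 bars.
12 (basic form) + 3 (cadential extension) + 1 (introduction) = 16.
The elision shares a bar with the next section but does not change this unit's count.

16 measures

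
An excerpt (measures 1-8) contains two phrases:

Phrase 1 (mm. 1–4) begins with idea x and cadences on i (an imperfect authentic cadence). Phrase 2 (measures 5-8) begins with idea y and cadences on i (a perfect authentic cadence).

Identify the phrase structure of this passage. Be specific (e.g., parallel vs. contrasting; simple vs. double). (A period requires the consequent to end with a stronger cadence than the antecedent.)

Phrase 1 ends with an imperfect authentic cadence (weaker) and phrase 2 with a perfect authentic cadence (stronger): antecedent + consequent = a period.
The two phrases open with different material (x / y), so the period is contrasting.

contrasting period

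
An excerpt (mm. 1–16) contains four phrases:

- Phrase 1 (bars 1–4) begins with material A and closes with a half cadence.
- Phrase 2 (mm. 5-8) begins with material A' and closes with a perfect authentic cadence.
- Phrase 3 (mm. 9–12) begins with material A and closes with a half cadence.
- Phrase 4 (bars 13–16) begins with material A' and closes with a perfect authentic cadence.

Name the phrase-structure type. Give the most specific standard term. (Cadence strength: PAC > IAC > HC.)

The cadence pattern HC–PAC–HC–PAC is weak–strong twice, and phrases 3–4 restate phrases 1–2: a period heard twice, not a double period (which would end weakly at phrase 2).

repeated period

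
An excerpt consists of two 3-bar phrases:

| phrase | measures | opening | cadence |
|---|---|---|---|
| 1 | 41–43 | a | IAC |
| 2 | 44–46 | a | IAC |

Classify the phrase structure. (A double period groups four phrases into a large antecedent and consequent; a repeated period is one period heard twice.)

Both phrases have the same opening (a) and the same cadence (imperfect authentic cadence): the second is a restatement, not a consequent, so this is a repeated phrase rather than a period.

repeated phrase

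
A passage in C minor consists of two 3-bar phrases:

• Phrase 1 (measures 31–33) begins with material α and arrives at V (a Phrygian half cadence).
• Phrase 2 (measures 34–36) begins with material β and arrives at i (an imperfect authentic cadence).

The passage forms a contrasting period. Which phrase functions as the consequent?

The phrase ending with the weaker cadence (Phrygian half cadence) is the antecedent; the one ending more conclusively (imperfect authentic cadence) is the consequent. The consequent is phrase 2.

phrase 2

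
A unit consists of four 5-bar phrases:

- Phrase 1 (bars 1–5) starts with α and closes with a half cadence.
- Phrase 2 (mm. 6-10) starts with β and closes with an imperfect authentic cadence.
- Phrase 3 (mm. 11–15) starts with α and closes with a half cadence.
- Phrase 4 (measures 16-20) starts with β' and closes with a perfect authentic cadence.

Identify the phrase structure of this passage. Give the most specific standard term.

parallel double period

Four phrases in two halves: the first half (mm. 1-10) ends with an imperfect authentic cadence, the second (measures 11–20) with a perfect authentic cadence — a large antecedent–consequent pair, i.e. a double period.
Phrase 3 begins with the same material as phrase 1, making it parallel.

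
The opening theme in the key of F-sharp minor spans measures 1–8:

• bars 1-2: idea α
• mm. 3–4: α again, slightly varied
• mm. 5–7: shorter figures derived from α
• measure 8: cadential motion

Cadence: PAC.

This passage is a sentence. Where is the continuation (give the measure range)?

After the presentation (measures 1–4), the continuation covers the fragmentation through the cadence: bars 5–8.

measures 5–8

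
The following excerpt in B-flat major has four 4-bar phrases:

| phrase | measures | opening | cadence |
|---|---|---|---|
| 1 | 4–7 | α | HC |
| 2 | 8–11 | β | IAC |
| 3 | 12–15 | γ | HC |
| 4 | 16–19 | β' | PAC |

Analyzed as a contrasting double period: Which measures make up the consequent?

measures 12–19

In a double period the four phrases pair into a large antecedent (phrases 1–2, ending imperfect authentic cadence) and a large consequent (phrases 3–4, ending perfect authentic cadence). The consequent spans mm. 12–19.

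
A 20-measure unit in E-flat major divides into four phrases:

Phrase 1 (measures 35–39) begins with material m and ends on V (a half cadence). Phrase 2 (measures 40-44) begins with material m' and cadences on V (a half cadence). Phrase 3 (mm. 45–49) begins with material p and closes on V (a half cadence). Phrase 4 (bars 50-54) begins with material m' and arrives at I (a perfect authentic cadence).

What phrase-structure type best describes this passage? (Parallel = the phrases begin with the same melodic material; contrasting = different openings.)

Four phrases in two halves: the first half (mm. 35–44) ends with a half cadence, the second (mm. 45–54) with a perfect authentic cadence — a large antecedent–consequent pair, i.e. a double period.
Phrase 3 begins with different material from phrase 1, making it contrasting.

contrasting double period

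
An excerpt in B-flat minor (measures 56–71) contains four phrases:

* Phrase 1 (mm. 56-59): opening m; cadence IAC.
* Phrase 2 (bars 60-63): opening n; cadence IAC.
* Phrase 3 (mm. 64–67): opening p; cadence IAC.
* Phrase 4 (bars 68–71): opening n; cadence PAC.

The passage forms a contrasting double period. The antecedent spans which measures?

measures 56–63

In a double period the four phrases pair into a large antecedent (phrases 1–2, ending imperfect authentic cadence) and a large consequent (phrases 3–4, ending perfect authentic cadence). The antecedent spans measures 56–63.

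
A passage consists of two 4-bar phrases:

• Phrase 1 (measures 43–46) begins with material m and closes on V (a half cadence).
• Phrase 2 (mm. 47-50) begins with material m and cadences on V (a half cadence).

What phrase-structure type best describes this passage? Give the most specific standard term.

repeated phrase

Both phrases have the same opening (m) and the same cadence (half cadence): the second is a restatement, not a consequent, so this is a repeated phrase rather than a period.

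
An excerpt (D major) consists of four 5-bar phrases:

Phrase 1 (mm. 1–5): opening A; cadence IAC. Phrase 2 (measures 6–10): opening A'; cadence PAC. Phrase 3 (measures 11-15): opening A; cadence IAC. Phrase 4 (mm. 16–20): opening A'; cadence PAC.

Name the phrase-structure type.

The cadence pattern IAC–PAC–IAC–PAC is weak–strong twice, and phrases 3–4 restate phrases 1–2: a period heard twice, not a double period (which would end weakly at phrase 2).

repeated period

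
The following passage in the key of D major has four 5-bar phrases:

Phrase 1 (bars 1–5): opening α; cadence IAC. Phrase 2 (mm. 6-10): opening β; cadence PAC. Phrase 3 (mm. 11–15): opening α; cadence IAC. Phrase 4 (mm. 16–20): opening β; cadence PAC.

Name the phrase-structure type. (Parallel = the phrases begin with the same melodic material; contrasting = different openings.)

repeated period

The cadence pattern IAC–PAC–IAC–PAC is weak–strong twice, and phrases 3–4 restate phrases 1–2: a period heard twice, not a double period (which would end weakly at phrase 2).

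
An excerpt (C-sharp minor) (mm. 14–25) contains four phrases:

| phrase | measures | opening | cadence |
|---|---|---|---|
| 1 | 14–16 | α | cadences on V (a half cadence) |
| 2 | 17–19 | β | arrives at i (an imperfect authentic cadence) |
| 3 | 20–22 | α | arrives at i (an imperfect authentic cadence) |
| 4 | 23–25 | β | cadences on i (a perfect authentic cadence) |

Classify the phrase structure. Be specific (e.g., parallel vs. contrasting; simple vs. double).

parallel double period

Four phrases in two halves: the first half (measures 14–19) ends with an imperfect authentic cadence, the second (mm. 20–25) with a perfect authentic cadence — a large antecedent–consequent pair, i.e. a double period.
Phrase 3 begins with the same material as phrase 1, making it parallel.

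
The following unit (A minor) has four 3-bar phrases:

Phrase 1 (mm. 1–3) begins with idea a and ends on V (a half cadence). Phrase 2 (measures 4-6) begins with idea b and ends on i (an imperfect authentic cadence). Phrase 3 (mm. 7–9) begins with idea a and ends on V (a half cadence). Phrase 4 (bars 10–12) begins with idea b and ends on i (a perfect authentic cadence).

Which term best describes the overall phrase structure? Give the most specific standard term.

Four phrases in two halves: the first half (measures 1–6) ends with an imperfect authentic cadence, the second (bars 7–12) with a perfect authentic cadence — a large antecedent–consequent pair, i.e. a double period.
Phrase 3 begins with the same material as phrase 1, making it parallel.

parallel double period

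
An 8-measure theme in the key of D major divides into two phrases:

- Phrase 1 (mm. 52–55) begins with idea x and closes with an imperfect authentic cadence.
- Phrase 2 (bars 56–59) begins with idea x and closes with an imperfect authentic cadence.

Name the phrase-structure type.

Both phrases have the same opening (x) and the same cadence (imperfect authentic cadence): the second is a restatement, not a consequent, so this is a repeated phrase rather than a period.

repeated phrase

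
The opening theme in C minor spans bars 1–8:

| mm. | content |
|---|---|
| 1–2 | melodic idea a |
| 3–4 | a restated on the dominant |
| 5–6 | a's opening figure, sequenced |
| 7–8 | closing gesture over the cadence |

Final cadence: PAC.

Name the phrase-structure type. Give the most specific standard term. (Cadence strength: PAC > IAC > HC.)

Basic idea (mm. 1–2) + its repetition (mm. 3–4) form the presentation; fragmentation and cadence (mm. 5–8) form the continuation — the 8-bar whole is a sentence.

sentence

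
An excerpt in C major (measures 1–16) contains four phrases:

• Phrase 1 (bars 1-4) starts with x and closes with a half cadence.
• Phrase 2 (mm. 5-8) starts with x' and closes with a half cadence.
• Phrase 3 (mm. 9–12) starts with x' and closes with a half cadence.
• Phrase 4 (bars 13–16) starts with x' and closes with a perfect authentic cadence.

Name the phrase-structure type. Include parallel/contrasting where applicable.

parallel double period

Four phrases in two halves: the first half (mm. 1–8) ends with a half cadence, the second (measures 9–16) with a perfect authentic cadence — a large antecedent–consequent pair, i.e. a double period.
Phrase 3 begins with the same material as phrase 1, making it parallel.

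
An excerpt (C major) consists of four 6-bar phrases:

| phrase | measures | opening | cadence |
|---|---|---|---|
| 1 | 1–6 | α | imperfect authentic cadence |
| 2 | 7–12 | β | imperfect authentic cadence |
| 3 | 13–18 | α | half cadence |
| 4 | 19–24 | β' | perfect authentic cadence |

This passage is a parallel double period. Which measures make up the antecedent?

measures 1–12

In a double period the four phrases pair into a large antecedent (phrases 1–2, ending imperfect authentic cadence) and a large consequent (phrases 3–4, ending perfect authentic cadence). The antecedent spans measures 1-12.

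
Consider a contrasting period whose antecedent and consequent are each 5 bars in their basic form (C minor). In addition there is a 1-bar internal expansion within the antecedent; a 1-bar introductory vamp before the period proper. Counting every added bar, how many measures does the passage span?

12 measures

Basic contrasting period: 5 + 5 = 10 bars.
10 (basic form) + 1 (internal expansion) + 1 (introduction) = 12.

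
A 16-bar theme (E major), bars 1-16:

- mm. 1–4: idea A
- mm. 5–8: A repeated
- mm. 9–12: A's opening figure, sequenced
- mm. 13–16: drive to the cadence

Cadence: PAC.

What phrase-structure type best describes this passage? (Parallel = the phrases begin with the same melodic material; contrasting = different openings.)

Basic idea (bars 1–4) + its repetition (measures 5-8) form the presentation; fragmentation and cadence (mm. 9–16) form the continuation — the 16-bar whole is a sentence.

sentence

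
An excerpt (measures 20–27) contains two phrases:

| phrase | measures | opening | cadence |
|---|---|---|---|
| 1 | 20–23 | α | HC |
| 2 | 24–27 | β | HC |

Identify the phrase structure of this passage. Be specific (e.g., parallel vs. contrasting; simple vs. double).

The second phrase closes with a half cadence, which is not stronger than the first phrase's half cadence; without a weak→strong cadential pair there is no antecedent–consequent relationship, so this is a phrase group rather than a period.

phrase group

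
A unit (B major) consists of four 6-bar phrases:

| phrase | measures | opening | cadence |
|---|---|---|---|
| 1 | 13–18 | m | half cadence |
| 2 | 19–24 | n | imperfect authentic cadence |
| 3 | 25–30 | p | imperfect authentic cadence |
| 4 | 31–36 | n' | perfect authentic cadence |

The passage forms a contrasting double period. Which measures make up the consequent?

measures 25–36

In a double period the first pair of phrases (ending imperfect authentic cadence) is the large antecedent and the second pair (ending perfect authentic cadence) is the large consequent; the consequent is measures 25–36.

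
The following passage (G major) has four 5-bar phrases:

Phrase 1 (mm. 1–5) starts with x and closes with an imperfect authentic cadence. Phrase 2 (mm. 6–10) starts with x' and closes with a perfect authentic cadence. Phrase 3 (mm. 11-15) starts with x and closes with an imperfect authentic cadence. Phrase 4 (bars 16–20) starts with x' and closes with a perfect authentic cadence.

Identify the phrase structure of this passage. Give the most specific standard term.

The cadence pattern IAC–PAC–IAC–PAC is weak–strong twice, and phrases 3–4 restate phrases 1–2: a period heard twice, not a double period (which would end weakly at phrase 2).

repeated period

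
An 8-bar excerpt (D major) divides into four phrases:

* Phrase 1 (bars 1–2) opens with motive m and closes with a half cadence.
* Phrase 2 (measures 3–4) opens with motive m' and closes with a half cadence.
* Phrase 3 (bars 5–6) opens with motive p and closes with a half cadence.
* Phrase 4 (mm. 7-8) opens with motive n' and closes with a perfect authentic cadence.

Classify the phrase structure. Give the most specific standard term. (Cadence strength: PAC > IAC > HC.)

contrasting double period

Four phrases in two halves: the first half (bars 1-4) ends with a half cadence, the second (mm. 5–8) with a perfect authentic cadence — a large antecedent–consequent pair, i.e. a double period.
Phrase 3 begins with different material from phrase 1, making it contrasting.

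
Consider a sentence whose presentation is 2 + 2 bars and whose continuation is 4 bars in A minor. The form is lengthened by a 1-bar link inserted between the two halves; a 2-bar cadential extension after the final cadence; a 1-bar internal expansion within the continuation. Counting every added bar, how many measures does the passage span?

Basic sentence: 2 + 2 + 4 = 8 bars.
8 (basic form) + 1 (link) + 2 (cadential extension) + 1 (internal expansion) = 12.

12 measures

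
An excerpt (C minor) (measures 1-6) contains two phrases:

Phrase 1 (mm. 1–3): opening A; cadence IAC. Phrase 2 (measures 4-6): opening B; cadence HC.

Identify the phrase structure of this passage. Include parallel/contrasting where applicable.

The second phrase closes with a half cadence, which is not stronger than the first phrase's imperfect authentic cadence; without a weak→strong cadential pair there is no antecedent–consequent relationship, so this is a phrase group rather than a period.

phrase group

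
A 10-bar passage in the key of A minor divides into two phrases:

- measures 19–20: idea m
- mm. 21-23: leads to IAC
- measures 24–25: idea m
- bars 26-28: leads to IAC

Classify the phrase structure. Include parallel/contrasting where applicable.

Both phrases have the same opening (m) and the same cadence (imperfect authentic cadence): the second is a restatement, not a consequent, so this is a repeated phrase rather than a period.

repeated phrase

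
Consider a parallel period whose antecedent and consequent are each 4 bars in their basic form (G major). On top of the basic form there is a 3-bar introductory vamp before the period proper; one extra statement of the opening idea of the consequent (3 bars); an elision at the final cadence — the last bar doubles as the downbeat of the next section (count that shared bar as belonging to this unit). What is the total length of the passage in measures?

Basic parallel period: 4 + 4 = 8 bars.
8 (basic form) + 3 (introduction) + 3 (extra statement) = 14.
The elision shares a bar with the next section but does not change this unit's count.

14 measures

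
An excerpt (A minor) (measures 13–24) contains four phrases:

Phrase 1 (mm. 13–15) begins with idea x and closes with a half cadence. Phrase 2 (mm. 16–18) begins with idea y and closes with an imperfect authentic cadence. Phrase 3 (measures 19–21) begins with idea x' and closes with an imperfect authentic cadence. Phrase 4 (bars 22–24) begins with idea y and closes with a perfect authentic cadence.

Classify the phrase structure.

parallel double period

Four phrases in two halves: the first half (mm. 13-18) ends with an imperfect authentic cadence, the second (mm. 19–24) with a perfect authentic cadence — a large antecedent–consequent pair, i.e. a double period.
Phrase 3 begins with the same material as phrase 1, making it parallel.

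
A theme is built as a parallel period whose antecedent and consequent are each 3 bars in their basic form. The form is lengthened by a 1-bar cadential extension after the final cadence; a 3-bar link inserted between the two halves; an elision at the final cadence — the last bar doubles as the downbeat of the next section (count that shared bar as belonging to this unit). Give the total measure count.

Basic parallel period: 3 + 3 = 6 bars.
6 (basic form) + 1 (cadential extension) + 3 (link) = 10.
The elision shares a bar with the next section but does not change this unit's count.

10 measures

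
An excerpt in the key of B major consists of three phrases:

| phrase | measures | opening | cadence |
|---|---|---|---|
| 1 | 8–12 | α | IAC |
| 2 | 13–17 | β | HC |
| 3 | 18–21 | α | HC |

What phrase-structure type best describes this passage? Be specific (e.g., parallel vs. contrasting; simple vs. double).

The final phrase closes with a half cadence, which is not stronger than the preceding half cadence; the 3 phrases lack an overall antecedent–consequent design and so form a phrase group.

phrase group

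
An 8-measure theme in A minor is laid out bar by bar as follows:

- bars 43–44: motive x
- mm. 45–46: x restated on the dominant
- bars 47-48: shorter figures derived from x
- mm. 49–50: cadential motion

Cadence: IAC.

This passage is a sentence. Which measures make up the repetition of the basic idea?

The presentation of a sentence is the basic idea (mm. 43-44) plus its repetition (bars 45–46); the repetition of the basic idea is therefore mm. 45–46.

measures 45–46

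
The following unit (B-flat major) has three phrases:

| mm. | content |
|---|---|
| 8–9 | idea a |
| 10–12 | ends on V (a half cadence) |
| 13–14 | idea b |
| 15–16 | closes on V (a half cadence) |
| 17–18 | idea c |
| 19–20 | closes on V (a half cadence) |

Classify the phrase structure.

The final phrase closes with a half cadence, which is not stronger than the preceding half cadence; the 3 phrases lack an overall antecedent–consequent design and so form a phrase group.

phrase group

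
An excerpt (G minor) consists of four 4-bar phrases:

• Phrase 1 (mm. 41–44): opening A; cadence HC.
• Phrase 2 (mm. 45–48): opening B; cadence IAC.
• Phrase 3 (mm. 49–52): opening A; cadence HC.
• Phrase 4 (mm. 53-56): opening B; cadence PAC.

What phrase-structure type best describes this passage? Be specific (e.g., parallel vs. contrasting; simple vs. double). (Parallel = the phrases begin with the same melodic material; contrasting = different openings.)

parallel double period

Four phrases in two halves: the first half (mm. 41-48) ends with an imperfect authentic cadence, the second (mm. 49–56) with a perfect authentic cadence — a large antecedent–consequent pair, i.e. a double period.
Phrase 3 begins with the same material as phrase 1, making it parallel.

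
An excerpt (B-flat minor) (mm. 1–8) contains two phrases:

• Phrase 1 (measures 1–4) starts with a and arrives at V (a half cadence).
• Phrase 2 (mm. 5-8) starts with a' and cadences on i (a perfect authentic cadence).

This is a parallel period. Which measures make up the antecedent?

measures 1–4

The phrase ending with the weaker cadence (half cadence) is the antecedent; the one ending more conclusively (perfect authentic cadence) is the consequent. The antecedent is measures 1–4.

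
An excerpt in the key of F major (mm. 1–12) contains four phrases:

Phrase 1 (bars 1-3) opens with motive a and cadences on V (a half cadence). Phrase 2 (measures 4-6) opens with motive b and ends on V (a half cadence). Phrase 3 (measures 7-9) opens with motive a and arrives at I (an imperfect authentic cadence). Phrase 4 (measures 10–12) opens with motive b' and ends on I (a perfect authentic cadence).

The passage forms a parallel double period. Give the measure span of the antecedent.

measures 1–6

In a double period the first pair of phrases (ending half cadence) is the large antecedent and the second pair (ending perfect authentic cadence) is the large consequent; the antecedent is measures 1–6.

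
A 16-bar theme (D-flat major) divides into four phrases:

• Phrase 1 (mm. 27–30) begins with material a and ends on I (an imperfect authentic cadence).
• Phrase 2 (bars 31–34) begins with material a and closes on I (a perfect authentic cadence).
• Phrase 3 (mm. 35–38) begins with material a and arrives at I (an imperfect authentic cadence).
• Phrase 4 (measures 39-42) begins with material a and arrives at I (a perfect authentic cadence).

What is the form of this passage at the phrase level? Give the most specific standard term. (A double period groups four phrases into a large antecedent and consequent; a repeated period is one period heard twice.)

repeated period

The cadence pattern IAC–PAC–IAC–PAC is weak–strong twice, and phrases 3–4 restate phrases 1–2: a period heard twice, not a double period (which would end weakly at phrase 2).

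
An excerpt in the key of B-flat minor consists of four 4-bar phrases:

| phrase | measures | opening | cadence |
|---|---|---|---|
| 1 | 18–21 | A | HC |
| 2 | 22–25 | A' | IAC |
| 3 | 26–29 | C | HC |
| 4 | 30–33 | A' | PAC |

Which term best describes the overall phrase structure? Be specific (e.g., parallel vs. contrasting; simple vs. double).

Four phrases in two halves: the first half (mm. 18–25) ends with an imperfect authentic cadence, the second (bars 26–33) with a perfect authentic cadence — a large antecedent–consequent pair, i.e. a double period.
Phrase 3 begins with different material from phrase 1, making it contrasting.

contrasting double period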